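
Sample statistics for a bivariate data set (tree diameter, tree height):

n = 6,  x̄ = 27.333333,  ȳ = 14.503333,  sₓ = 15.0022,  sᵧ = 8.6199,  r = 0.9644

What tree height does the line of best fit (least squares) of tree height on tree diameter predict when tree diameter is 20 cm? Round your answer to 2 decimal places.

b = r · sᵧ/sₓ = 0.9644 · 8.6199/15.0022 = 0.554121
a = ȳ − b·x̄ = 14.503333 − 0.554121·27.333333 = -0.642636
ŷ(20) = a + b·20 = -0.642636 + 0.554121·20 = 10.439780

10.44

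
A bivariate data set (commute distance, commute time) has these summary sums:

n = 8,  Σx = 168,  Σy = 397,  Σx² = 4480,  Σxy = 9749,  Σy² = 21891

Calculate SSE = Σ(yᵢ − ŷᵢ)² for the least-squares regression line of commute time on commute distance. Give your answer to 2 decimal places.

Sxx = Σx² − (Σx)²/n = 4480 − 3528 = 952
Sxy = Σxy − (Σx)(Σy)/n = 9749 − 8337 = 1412
Syy = Σy² − (Σy)²/n = 21891 − 19701.125 = 2189.875
b = Sxy/Sxx = 1412/952 = 1.483193
SSE = Syy − b·Sxy = 2189.875 − 1.483193·1412 = 95.606092

95.61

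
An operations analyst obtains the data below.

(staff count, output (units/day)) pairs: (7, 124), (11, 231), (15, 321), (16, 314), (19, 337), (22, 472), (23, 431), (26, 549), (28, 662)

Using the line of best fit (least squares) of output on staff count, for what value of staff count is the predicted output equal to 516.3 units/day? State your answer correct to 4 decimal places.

n = 9, Σx = 167, Σy = 3441, Σxy = 72758, Σx² = 3485
Sxx = Σx² − (Σx)²/n = 3485 − 3098.777778 = 386.222222
Sxy = Σxy − (Σx)(Σy)/n = 72758 − 63849.666667 = 8908.333333
b = Sxy/Sxx = 8908.333333/386.222222 = 23.065305
a = ȳ − b·x̄ = 382.333333 − 23.065305·18.555556 = -45.656214
Set a + b·x = 516.3: x = (516.3 − (-45.656214)) / 23.065305 = 24.363702

24.3637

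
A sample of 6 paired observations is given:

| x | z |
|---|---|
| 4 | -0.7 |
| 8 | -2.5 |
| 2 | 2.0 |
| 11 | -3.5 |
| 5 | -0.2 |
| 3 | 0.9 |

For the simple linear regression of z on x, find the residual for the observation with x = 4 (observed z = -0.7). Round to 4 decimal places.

-0.9099

n = 6, Σx = 33, Σy = -4, Σxy = -55.6, Σx² = 239
Sxx = Σx² − (Σx)²/n = 239 − 181.5 = 57.5
Sxy = Σxy − (Σx)(Σy)/n = -55.6 − (-22) = -33.6
b = Sxy/Sxx = -33.6/57.5 = -0.584348
a = ȳ − b·x̄ = -0.666667 − (-0.584348)·5.5 = 2.547246
ŷ(4) = 2.547246 + (-0.584348)·4 = 0.209855
residual = y − ŷ = -0.7 − 0.209855 = -0.909855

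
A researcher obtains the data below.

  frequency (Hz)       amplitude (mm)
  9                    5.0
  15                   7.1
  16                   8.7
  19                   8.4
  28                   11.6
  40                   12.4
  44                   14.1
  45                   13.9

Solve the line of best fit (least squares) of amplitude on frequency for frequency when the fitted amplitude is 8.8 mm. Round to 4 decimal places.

n = 8, Σx = 216, Σy = 81.2, Σxy = 2517, Σx² = 7268
Sxx = Σx² − (Σx)²/n = 7268 − 5832 = 1436
Sxy = Σxy − (Σx)(Σy)/n = 2517 − 2192.4 = 324.6
b = Sxy/Sxx = 324.6/1436 = 0.226045
a = ȳ − b·x̄ = 10.15 − 0.226045·27 = 4.046797
Set a + b·x = 8.8: x = (8.8 − 4.046797) / 0.226045 = 21.027726

21.0277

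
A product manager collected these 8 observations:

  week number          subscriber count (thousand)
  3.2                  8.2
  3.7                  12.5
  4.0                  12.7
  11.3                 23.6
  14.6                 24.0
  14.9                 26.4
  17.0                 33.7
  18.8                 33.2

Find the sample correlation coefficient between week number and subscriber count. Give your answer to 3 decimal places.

0.977

n = 8, Σx = 87.5, Σy = 174.3, Σxy = 2330.79, Σx² = 1245.23, Σy² = 4452.63
Sxx = Σx² − (Σx)²/n = 1245.23 − 957.03125 = 288.19875
Sxy = Σxy − (Σx)(Σy)/n = 2330.79 − 1906.40625 = 424.38375
Syy = Σy² − (Σy)²/n = 4452.63 − 3797.56125 = 655.06875
r = Sxy/√(Sxx·Syy) = 424.38375/√(188789.994914) = 424.38375/434.499706 = 0.976718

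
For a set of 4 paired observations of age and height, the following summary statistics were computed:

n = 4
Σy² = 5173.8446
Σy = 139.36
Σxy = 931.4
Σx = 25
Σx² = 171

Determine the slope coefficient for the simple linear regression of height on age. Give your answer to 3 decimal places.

4.095

Sxx = Σx² − (Σx)²/n = 171 − 156.25 = 14.75
Sxy = Σxy − (Σx)(Σy)/n = 931.4 − 871 = 60.4
b = Sxy/Sxx = 60.4/14.75 = 4.094915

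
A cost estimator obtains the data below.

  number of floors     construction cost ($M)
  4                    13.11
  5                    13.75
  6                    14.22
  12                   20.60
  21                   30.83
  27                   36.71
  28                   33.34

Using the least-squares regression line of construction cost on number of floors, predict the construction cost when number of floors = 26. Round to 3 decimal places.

n = 7, Σx = 103, Σy = 162.56, Σxy = 3025.83, Σx² = 2175
Sxx = Σx² − (Σx)²/n = 2175 − 1515.571429 = 659.428571
Sxy = Σxy − (Σx)(Σy)/n = 3025.83 − 2391.954286 = 633.875714
b = Sxy/Sxx = 633.875714/659.428571 = 0.96125
a = ȳ − b·x̄ = 23.222857 − 0.96125·14.714286 = 9.07875
ŷ(26) = a + b·26 = 9.07875 + 0.96125·26 = 34.07125

34.071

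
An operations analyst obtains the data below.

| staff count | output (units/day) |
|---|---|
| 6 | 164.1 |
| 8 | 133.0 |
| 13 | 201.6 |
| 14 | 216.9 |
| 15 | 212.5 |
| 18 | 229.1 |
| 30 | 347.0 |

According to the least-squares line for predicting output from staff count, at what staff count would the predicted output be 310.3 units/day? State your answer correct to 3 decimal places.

n = 7, Σx = 104, Σy = 1504.2, Σxy = 25427.3, Σx² = 1914
Sxx = Σx² − (Σx)²/n = 1914 − 1545.142857 = 368.857143
Sxy = Σxy − (Σx)(Σy)/n = 25427.3 − 22348.114286 = 3079.185714
b = Sxy/Sxx = 3079.185714/368.857143 = 8.347909
a = ȳ − b·x̄ = 214.885714 − 8.347909·14.857143 = 90.859644
Set a + b·x = 310.3: x = (310.3 − 90.859644) / 8.347909 = 26.286866

26.287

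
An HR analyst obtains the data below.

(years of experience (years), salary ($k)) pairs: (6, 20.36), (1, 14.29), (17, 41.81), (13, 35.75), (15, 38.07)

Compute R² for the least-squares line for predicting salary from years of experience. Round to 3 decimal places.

n = 5, Σx = 52, Σy = 150.28, Σxy = 1883.02, Σx² = 720, Σy² = 5094.1972
Sxx = Σx² − (Σx)²/n = 720 − 540.8 = 179.2
Sxy = Σxy − (Σx)(Σy)/n = 1883.02 − 1562.912 = 320.108
Syy = Σy² − (Σy)²/n = 5094.1972 − 4516.81568 = 577.38152
R² = Sxy²/(Sxx·Syy) = (320.108)²/(179.2·577.38152) = 0.990358

0.990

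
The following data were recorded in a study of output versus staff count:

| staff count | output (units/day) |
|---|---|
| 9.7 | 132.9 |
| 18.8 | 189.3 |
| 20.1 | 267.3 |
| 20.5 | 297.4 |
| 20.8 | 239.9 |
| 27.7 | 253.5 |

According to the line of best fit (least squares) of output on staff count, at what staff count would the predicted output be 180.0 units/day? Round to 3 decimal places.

13.056

n = 6, Σx = 117.6, Σy = 1380.3, Σxy = 28329.27, Σx² = 2471.72
Sxx = Σx² − (Σx)²/n = 2471.72 − 2304.96 = 166.76
Sxy = Σxy − (Σx)(Σy)/n = 28329.27 − 27053.88 = 1275.39
b = Sxy/Sxx = 1275.39/166.76 = 7.648057
a = ȳ − b·x̄ = 230.05 − 7.648057·19.6 = 80.148081
Set a + b·x = 180.0: x = (180.0 − 80.148081) / 7.648057 = 13.055854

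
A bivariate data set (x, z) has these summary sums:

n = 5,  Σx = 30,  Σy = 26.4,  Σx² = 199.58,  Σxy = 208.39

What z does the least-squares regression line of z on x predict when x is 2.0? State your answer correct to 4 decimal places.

-4.9325

Sxx = Σx² − (Σx)²/n = 199.58 − 180 = 19.58
Sxy = Σxy − (Σx)(Σy)/n = 208.39 − 158.4 = 49.99
b = Sxy/Sxx = 49.99/19.58 = 2.553115
a = ȳ − b·x̄ = 5.28 − 2.553115·6 = -10.038693
ŷ(2.0) = a + b·2.0 = -10.038693 + 2.553115·2 = -4.932462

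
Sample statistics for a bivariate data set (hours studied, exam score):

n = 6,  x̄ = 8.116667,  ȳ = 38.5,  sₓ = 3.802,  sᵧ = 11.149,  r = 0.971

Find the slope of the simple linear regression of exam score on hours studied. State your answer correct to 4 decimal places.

b = r · sᵧ/sₓ = 0.971 · 11.149/3.802 = 2.847364

2.8474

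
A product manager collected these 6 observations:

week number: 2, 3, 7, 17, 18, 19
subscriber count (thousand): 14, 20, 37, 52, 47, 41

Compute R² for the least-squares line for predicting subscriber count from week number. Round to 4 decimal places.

0.8107

n = 6, Σx = 66, Σy = 211, Σxy = 2856, Σx² = 1036, Σy² = 8559
Sxx = Σx² − (Σx)²/n = 1036 − 726 = 310
Sxy = Σxy − (Σx)(Σy)/n = 2856 − 2321 = 535
Syy = Σy² − (Σy)²/n = 8559 − 7420.166667 = 1138.833333
R² = Sxy²/(Sxx·Syy) = (535)²/(310·1138.833333) = 0.810748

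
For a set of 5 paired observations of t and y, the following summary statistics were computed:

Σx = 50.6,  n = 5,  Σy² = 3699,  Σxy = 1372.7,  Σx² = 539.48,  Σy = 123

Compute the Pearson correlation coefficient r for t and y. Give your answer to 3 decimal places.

0.942

Sxx = Σx² − (Σx)²/n = 539.48 − 512.072 = 27.408
Sxy = Σxy − (Σx)(Σy)/n = 1372.7 − 1244.76 = 127.94
Syy = Σy² − (Σy)²/n = 3699 − 3025.8 = 673.2
r = Sxy/√(Sxx·Syy) = 127.94/√(18451.0656) = 127.94/135.834700 = 0.941880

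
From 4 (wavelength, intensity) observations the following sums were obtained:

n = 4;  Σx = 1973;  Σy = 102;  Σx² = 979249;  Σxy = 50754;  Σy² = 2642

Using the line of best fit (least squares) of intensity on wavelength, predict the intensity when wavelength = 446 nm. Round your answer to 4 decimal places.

22.0537

Sxx = Σx² − (Σx)²/n = 979249 − 973182.25 = 6066.75
Sxy = Σxy − (Σx)(Σy)/n = 50754 − 50311.5 = 442.5
b = Sxy/Sxx = 442.5/6066.75 = 0.072939
a = ȳ − b·x̄ = 25.5 − 0.072939·493.25 = -10.476944
ŷ(446) = a + b·446 = -10.476944 + 0.072939·446 = 22.053653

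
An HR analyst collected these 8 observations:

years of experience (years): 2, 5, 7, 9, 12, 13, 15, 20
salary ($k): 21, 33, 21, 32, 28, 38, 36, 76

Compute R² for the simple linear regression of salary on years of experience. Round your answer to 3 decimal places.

n = 8, Σx = 83, Σy = 285, Σxy = 3532, Σx² = 1097, Σy² = 12295
Sxx = Σx² − (Σx)²/n = 1097 − 861.125 = 235.875
Sxy = Σxy − (Σx)(Σy)/n = 3532 − 2956.875 = 575.125
Syy = Σy² − (Σy)²/n = 12295 − 10153.125 = 2141.875
R² = Sxy²/(Sxx·Syy) = (575.125)²/(235.875·2141.875) = 0.654709

0.655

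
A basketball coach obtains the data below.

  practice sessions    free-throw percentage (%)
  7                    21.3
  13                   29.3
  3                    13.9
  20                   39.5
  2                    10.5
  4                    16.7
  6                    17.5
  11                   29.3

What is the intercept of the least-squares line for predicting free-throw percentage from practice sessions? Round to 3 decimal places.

9.269

n = 8, Σx = 66, Σy = 178, Σxy = 1876.8, Σx² = 804
Sxx = Σx² − (Σx)²/n = 804 − 544.5 = 259.5
Sxy = Σxy − (Σx)(Σy)/n = 1876.8 − 1468.5 = 408.3
b = Sxy/Sxx = 408.3/259.5 = 1.573410
a = ȳ − b·x̄ = 22.25 − 1.573410·8.25 = 9.269364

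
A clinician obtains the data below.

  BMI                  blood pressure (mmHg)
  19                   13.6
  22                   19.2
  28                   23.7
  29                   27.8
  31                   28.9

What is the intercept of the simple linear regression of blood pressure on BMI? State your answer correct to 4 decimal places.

-8.9675

n = 5, Σx = 129, Σy = 113.2, Σxy = 3046.5, Σx² = 3431
Sxx = Σx² − (Σx)²/n = 3431 − 3328.2 = 102.8
Sxy = Σxy − (Σx)(Σy)/n = 3046.5 − 2920.56 = 125.94
b = Sxy/Sxx = 125.94/102.8 = 1.225097
a = ȳ − b·x̄ = 22.64 − 1.225097·25.8 = -8.967510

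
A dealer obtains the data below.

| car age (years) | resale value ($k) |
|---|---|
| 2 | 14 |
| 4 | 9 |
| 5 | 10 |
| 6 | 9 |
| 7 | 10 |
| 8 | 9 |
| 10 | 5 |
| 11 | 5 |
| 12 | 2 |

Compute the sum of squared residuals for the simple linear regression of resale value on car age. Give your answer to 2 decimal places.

n = 9, Σx = 65, Σy = 73, Σxy = 439, Σx² = 559, Σy² = 693
Sxx = Σx² − (Σx)²/n = 559 − 469.444444 = 89.555556
Sxy = Σxy − (Σx)(Σy)/n = 439 − 527.222222 = -88.222222
Syy = Σy² − (Σy)²/n = 693 − 592.111111 = 100.888889
b = Sxy/Sxx = -88.222222/89.555556 = -0.985112
SSE = Syy − b·Sxy = 100.888889 − (-0.985112)·(-88.222222) = 13.980149

13.98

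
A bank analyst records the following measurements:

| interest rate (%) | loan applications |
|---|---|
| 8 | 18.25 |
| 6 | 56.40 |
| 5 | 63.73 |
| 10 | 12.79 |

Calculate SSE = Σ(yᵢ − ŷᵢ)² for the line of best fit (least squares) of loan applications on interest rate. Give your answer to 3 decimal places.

n = 4, Σx = 29, Σy = 151.17, Σxy = 930.95, Σx² = 225, Σy² = 7739.1195
Sxx = Σx² − (Σx)²/n = 225 − 210.25 = 14.75
Sxy = Σxy − (Σx)(Σy)/n = 930.95 − 1095.9825 = -165.0325
Syy = Σy² − (Σy)²/n = 7739.1195 − 5713.092225 = 2026.027275
b = Sxy/Sxx = -165.0325/14.75 = -11.188644
SSE = Syy − b·Sxy = 2026.027275 − (-11.188644)·(-165.0325) = 179.537373

179.537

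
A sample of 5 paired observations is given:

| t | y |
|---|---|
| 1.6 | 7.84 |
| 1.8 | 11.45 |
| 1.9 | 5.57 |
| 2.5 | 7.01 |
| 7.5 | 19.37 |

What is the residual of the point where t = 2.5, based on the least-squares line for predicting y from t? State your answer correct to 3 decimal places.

-2.128

n = 5, Σx = 15.3, Σy = 51.24, Σxy = 206.537, Σx² = 71.91
Sxx = Σx² − (Σx)²/n = 71.91 − 46.818 = 25.092
Sxy = Σxy − (Σx)(Σy)/n = 206.537 − 156.7944 = 49.7426
b = Sxy/Sxx = 49.7426/25.092 = 1.982409
a = ȳ − b·x̄ = 10.248 − 1.982409·3.06 = 4.181829
ŷ(2.5) = 4.181829 + 1.982409·2.5 = 9.137851
residual = y − ŷ = 7.01 − 9.137851 = -2.127851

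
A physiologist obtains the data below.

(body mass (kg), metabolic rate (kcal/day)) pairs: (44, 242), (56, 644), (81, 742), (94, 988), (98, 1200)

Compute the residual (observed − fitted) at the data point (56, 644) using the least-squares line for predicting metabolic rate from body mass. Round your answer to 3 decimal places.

n = 5, Σx = 373, Σy = 3816, Σxy = 317286, Σx² = 30073
Sxx = Σx² − (Σx)²/n = 30073 − 27825.8 = 2247.2
Sxy = Σxy − (Σx)(Σy)/n = 317286 − 284673.6 = 32612.4
b = Sxy/Sxx = 32612.4/2247.2 = 14.512460
a = ȳ − b·x̄ = 763.2 − 14.512460·74.6 = -319.429512
ŷ(56) = -319.429512 + 14.512460·56 = 493.268245
residual = y − ŷ = 644 − 493.268245 = 150.731755

150.732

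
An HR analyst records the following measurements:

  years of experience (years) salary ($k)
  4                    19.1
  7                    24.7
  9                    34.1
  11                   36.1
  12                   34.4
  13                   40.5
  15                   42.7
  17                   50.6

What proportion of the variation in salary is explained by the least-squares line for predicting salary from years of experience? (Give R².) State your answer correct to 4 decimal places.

n = 8, Σx = 88, Σy = 282.2, Σxy = 3393.3, Σx² = 1094, Σy² = 10648.18
Sxx = Σx² − (Σx)²/n = 1094 − 968 = 126
Sxy = Σxy − (Σx)(Σy)/n = 3393.3 − 3104.2 = 289.1
Syy = Σy² − (Σy)²/n = 10648.18 − 9954.605 = 693.575
R² = Sxy²/(Sxx·Syy) = (289.1)²/(126·693.575) = 0.956384

0.9564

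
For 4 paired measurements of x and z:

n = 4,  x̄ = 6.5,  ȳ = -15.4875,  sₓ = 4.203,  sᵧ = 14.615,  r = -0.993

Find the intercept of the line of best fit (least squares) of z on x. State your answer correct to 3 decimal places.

b = r · sᵧ/sₓ = -0.993 · 14.615/4.203 = -3.452937
a = ȳ − b·x̄ = -15.4875 − (-3.452937)·6.5 = 6.956592

6.957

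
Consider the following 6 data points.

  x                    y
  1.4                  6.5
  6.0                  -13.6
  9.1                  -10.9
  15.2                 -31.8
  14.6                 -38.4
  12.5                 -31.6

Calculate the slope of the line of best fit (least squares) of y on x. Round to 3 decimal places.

n = 6, Σx = 58.8, Σy = -119.8, Σxy = -1610.69, Σx² = 721.22
Sxx = Σx² − (Σx)²/n = 721.22 − 576.24 = 144.98
Sxy = Σxy − (Σx)(Σy)/n = -1610.69 − (-1174.04) = -436.65
b = Sxy/Sxx = -436.65/144.98 = -3.011795

-3.012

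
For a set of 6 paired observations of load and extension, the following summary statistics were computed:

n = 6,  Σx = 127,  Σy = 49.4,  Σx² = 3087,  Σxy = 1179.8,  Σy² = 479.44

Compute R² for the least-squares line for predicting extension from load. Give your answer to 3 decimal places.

Sxx = Σx² − (Σx)²/n = 3087 − 2688.166667 = 398.833333
Sxy = Σxy − (Σx)(Σy)/n = 1179.8 − 1045.633333 = 134.166667
Syy = Σy² − (Σy)²/n = 479.44 − 406.726667 = 72.713333
R² = Sxy²/(Sxx·Syy) = (134.166667)²/(398.833333·72.713333) = 0.620703

0.621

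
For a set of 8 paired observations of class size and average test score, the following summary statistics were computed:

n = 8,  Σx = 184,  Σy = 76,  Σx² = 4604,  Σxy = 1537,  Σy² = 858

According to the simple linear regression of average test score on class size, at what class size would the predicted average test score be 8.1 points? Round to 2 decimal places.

25.47

Sxx = Σx² − (Σx)²/n = 4604 − 4232 = 372
Sxy = Σxy − (Σx)(Σy)/n = 1537 − 1748 = -211
b = Sxy/Sxx = -211/372 = -0.567204
a = ȳ − b·x̄ = 9.5 − (-0.567204)·23 = 22.545699
Set a + b·x = 8.1: x = (8.1 − 22.545699) / (-0.567204) = 25.468246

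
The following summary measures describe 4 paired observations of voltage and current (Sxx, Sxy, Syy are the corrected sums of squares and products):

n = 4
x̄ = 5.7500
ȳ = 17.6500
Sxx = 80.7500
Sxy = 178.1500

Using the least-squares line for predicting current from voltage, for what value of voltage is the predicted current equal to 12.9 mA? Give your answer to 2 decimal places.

b = Sxy/Sxx = 178.15/80.75 = 2.206192
a = ȳ − b·x̄ = 17.65 − 2.206192·5.75 = 4.964396
Set a + b·x = 12.9: x = (12.9 − 4.964396) / 2.206192 = 3.596969

3.60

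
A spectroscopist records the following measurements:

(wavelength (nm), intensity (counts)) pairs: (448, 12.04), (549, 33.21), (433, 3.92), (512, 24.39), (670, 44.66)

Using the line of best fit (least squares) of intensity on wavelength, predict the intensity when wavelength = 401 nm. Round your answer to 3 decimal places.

n = 5, Σx = 2612, Σy = 118.22, Σxy = 67733.45, Σx² = 1400638
Sxx = Σx² − (Σx)²/n = 1400638 − 1364508.8 = 36129.2
Sxy = Σxy − (Σx)(Σy)/n = 67733.45 − 61758.128 = 5975.322
b = Sxy/Sxx = 5975.322/36129.2 = 0.165388
a = ȳ − b·x̄ = 23.644 − 0.165388·522.4 = -62.754487
ŷ(401) = a + b·401 = -62.754487 + 0.165388·401 = 3.565944

3.566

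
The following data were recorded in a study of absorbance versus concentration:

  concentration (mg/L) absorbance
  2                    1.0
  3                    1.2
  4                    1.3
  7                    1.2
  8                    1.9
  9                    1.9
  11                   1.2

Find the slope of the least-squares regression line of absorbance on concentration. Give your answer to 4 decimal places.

0.0553

n = 7, Σx = 44, Σy = 9.7, Σxy = 64.7, Σx² = 344
Sxx = Σx² − (Σx)²/n = 344 − 276.571429 = 67.428571
Sxy = Σxy − (Σx)(Σy)/n = 64.7 − 60.971429 = 3.728571
b = Sxy/Sxx = 3.728571/67.428571 = 0.055297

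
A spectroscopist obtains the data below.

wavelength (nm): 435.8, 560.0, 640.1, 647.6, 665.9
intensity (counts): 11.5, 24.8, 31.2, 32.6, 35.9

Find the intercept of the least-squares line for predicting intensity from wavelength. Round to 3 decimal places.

n = 5, Σx = 2949.4, Σy = 136, Σxy = 83888.39, Σx² = 1776058.22
Sxx = Σx² − (Σx)²/n = 1776058.22 − 1739792.072 = 36266.148
Sxy = Σxy − (Σx)(Σy)/n = 83888.39 − 80223.68 = 3664.71
b = Sxy/Sxx = 3664.71/36266.148 = 0.101050
a = ȳ − b·x̄ = 27.2 − 0.101050·589.88 = -32.407630

-32.408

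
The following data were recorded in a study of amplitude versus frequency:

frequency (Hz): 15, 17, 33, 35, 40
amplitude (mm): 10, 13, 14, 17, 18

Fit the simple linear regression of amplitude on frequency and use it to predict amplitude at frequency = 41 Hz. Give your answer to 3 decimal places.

n = 5, Σx = 140, Σy = 72, Σxy = 2148, Σx² = 4428
Sxx = Σx² − (Σx)²/n = 4428 − 3920 = 508
Sxy = Σxy − (Σx)(Σy)/n = 2148 − 2016 = 132
b = Sxy/Sxx = 132/508 = 0.259843
a = ȳ − b·x̄ = 14.4 − 0.259843·28 = 7.124409
ŷ(41) = a + b·41 = 7.124409 + 0.259843·41 = 17.777953

17.778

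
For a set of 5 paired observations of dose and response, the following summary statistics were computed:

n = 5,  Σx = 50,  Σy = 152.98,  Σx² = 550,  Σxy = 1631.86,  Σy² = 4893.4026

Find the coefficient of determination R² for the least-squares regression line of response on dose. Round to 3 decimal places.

0.979

Sxx = Σx² − (Σx)²/n = 550 − 500 = 50
Sxy = Σxy − (Σx)(Σy)/n = 1631.86 − 1529.8 = 102.06
Syy = Σy² − (Σy)²/n = 4893.4026 − 4680.57608 = 212.82652
R² = Sxy²/(Sxx·Syy) = (102.06)²/(50·212.82652) = 0.978848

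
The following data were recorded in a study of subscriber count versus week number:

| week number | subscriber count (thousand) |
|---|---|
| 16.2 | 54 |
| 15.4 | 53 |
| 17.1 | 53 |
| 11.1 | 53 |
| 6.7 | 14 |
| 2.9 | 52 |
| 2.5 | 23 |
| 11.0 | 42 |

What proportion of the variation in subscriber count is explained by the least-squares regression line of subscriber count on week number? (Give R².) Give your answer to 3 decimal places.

0.359

n = 8, Σx = 82.9, Σy = 344, Σxy = 3949.7, Σx² = 1095.77, Σy² = 16536
Sxx = Σx² − (Σx)²/n = 1095.77 − 859.05125 = 236.71875
Sxy = Σxy − (Σx)(Σy)/n = 3949.7 − 3564.7 = 385
Syy = Σy² − (Σy)²/n = 16536 − 14792 = 1744
R² = Sxy²/(Sxx·Syy) = (385)²/(236.71875·1744) = 0.359040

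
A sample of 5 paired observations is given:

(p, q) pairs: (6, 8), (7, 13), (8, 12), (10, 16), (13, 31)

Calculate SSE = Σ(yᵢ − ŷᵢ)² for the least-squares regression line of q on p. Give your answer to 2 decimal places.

27.12

n = 5, Σx = 44, Σy = 80, Σxy = 798, Σx² = 418, Σy² = 1594
Sxx = Σx² − (Σx)²/n = 418 − 387.2 = 30.8
Sxy = Σxy − (Σx)(Σy)/n = 798 − 704 = 94
Syy = Σy² − (Σy)²/n = 1594 − 1280 = 314
b = Sxy/Sxx = 94/30.8 = 3.051948
SSE = Syy − b·Sxy = 314 − 3.051948·94 = 27.116883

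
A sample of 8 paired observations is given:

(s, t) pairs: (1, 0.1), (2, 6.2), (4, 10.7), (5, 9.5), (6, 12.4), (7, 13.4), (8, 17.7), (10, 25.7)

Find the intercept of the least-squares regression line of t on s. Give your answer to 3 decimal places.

-1.098

n = 8, Σx = 43, Σy = 95.7, Σxy = 669.6, Σx² = 295
Sxx = Σx² − (Σx)²/n = 295 − 231.125 = 63.875
Sxy = Σxy − (Σx)(Σy)/n = 669.6 − 514.3875 = 155.2125
b = Sxy/Sxx = 155.2125/63.875 = 2.429941
a = ȳ − b·x̄ = 11.9625 − 2.429941·5.375 = -1.098434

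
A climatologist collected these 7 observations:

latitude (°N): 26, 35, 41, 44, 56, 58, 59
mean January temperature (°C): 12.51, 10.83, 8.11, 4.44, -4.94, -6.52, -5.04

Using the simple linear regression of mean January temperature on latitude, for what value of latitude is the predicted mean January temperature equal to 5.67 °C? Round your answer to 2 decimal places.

40.95

n = 7, Σx = 319, Σy = 19.39, Σxy = 280.02, Σx² = 15499
Sxx = Σx² − (Σx)²/n = 15499 − 14537.285714 = 961.714286
Sxy = Σxy − (Σx)(Σy)/n = 280.02 − 883.63 = -603.61
b = Sxy/Sxx = -603.61/961.714286 = -0.627640
a = ȳ − b·x̄ = 2.77 − (-0.627640)·45.571429 = 31.372435
Set a + b·x = 5.67: x = (5.67 − 31.372435) / (-0.627640) = 40.950943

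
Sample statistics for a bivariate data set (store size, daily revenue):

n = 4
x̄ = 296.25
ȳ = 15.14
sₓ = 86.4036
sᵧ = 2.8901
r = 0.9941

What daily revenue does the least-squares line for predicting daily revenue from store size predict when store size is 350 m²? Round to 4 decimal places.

16.9273

b = r · sᵧ/sₓ = 0.9941 · 2.8901/86.4036 = 0.033251
a = ȳ − b·x̄ = 15.14 − 0.033251·296.25 = 5.289246
ŷ(350) = a + b·350 = 5.289246 + 0.033251·350 = 16.927268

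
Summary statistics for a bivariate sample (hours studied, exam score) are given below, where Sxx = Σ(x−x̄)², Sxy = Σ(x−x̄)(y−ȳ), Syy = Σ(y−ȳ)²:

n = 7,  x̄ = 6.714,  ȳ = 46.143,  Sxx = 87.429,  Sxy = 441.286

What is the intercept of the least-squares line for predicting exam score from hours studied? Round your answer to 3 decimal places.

b = Sxy/Sxx = 441.286/87.429 = 5.047364
a = ȳ − b·x̄ = 46.143 − 5.047364·6.714 = 12.254997

12.255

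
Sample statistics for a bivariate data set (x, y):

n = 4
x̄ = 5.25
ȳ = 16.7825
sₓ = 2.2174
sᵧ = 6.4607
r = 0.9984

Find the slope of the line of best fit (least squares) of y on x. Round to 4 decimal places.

2.9090

b = r · sᵧ/sₓ = 0.9984 · 6.4607/2.2174 = 2.908976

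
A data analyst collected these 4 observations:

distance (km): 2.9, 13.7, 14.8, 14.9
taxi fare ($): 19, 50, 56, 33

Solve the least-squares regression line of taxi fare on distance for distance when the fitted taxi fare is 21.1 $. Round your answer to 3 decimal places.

3.538

n = 4, Σx = 46.3, Σy = 158, Σxy = 2060.6, Σx² = 637.15
Sxx = Σx² − (Σx)²/n = 637.15 − 535.9225 = 101.2275
Sxy = Σxy − (Σx)(Σy)/n = 2060.6 − 1828.85 = 231.75
b = Sxy/Sxx = 231.75/101.2275 = 2.289398
a = ȳ − b·x̄ = 39.5 − 2.289398·11.575 = 13.000222
Set a + b·x = 21.1: x = (21.1 − 13.000222) / 2.289398 = 3.537951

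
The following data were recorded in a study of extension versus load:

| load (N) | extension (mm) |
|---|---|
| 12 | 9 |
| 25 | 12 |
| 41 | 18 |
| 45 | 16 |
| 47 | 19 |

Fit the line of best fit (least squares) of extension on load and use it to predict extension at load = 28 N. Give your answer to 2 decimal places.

13.19

n = 5, Σx = 170, Σy = 74, Σxy = 2759, Σx² = 6684
Sxx = Σx² − (Σx)²/n = 6684 − 5780 = 904
Sxy = Σxy − (Σx)(Σy)/n = 2759 − 2516 = 243
b = Sxy/Sxx = 243/904 = 0.268805
a = ȳ − b·x̄ = 14.8 − 0.268805·34 = 5.660619
ŷ(28) = a + b·28 = 5.660619 + 0.268805·28 = 13.187168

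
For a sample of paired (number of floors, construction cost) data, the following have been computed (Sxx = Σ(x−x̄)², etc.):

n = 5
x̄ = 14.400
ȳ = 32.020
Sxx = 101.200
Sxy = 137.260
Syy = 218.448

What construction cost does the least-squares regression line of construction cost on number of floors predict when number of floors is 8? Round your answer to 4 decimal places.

b = Sxy/Sxx = 137.26/101.2 = 1.356324
a = ȳ − b·x̄ = 32.02 − 1.356324·14.4 = 12.488933
ŷ(8) = a + b·8 = 12.488933 + 1.356324·8 = 23.339526

23.3395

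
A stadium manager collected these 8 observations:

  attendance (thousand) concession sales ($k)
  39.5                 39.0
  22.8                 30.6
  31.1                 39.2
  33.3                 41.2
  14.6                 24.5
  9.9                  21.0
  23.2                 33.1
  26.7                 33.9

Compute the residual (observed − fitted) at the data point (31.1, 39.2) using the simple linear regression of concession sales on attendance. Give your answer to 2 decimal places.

n = 8, Σx = 201.1, Σy = 262.5, Σxy = 7067.91, Σx² = 5718.49
Sxx = Σx² − (Σx)²/n = 5718.49 − 5055.15125 = 663.33875
Sxy = Σxy − (Σx)(Σy)/n = 7067.91 − 6598.59375 = 469.31625
b = Sxy/Sxx = 469.31625/663.33875 = 0.707506
a = ȳ − b·x̄ = 32.8125 − 0.707506·25.1375 = 15.027564
ŷ(31.1) = 15.027564 + 0.707506·31.1 = 37.031005
residual = y − ŷ = 39.2 − 37.031005 = 2.168995

2.17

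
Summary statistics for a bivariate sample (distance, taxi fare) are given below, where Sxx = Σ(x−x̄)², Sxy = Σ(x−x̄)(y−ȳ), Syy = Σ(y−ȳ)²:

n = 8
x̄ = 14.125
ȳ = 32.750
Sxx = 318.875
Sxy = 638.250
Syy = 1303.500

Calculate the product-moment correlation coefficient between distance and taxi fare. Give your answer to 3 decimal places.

r = Sxy/√(Sxx·Syy) = 638.25/√(415653.5625) = 638.25/644.712000 = 0.989977

0.990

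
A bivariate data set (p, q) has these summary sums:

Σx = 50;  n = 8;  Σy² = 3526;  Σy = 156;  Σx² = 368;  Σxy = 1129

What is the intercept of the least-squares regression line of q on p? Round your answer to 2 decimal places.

Sxx = Σx² − (Σx)²/n = 368 − 312.5 = 55.5
Sxy = Σxy − (Σx)(Σy)/n = 1129 − 975 = 154
b = Sxy/Sxx = 154/55.5 = 2.774775
a = ȳ − b·x̄ = 19.5 − 2.774775·6.25 = 2.157658

2.16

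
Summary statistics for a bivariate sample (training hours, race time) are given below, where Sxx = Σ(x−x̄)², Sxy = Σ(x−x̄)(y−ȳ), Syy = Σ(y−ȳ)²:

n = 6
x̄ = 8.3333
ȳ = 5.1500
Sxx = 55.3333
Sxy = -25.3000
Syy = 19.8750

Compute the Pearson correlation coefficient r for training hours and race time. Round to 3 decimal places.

r = Sxy/√(Sxx·Syy) = -25.3/√(1099.749337) = -25.3/33.162469 = -0.762911

-0.763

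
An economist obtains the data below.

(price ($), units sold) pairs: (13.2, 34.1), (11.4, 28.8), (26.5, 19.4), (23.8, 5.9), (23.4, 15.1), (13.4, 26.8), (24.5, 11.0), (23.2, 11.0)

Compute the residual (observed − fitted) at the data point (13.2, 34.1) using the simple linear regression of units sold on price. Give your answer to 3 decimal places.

n = 8, Σx = 159.4, Σy = 152.1, Σxy = 2670.12, Σx² = 3438.5
Sxx = Σx² − (Σx)²/n = 3438.5 − 3176.045 = 262.455
Sxy = Σxy − (Σx)(Σy)/n = 2670.12 − 3030.5925 = -360.4725
b = Sxy/Sxx = -360.4725/262.455 = -1.373464
a = ȳ − b·x̄ = 19.0125 − (-1.373464)·19.925 = 46.378771
ŷ(13.2) = 46.378771 + (-1.373464)·13.2 = 28.249046
residual = y − ŷ = 34.1 − 28.249046 = 5.850954

5.851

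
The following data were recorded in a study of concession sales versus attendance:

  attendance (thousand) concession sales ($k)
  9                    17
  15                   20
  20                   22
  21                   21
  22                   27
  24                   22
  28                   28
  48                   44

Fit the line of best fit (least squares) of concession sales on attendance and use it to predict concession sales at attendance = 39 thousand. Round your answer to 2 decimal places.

n = 8, Σx = 187, Σy = 201, Σxy = 5352, Σx² = 5295
Sxx = Σx² − (Σx)²/n = 5295 − 4371.125 = 923.875
Sxy = Σxy − (Σx)(Σy)/n = 5352 − 4698.375 = 653.625
b = Sxy/Sxx = 653.625/923.875 = 0.707482
a = ȳ − b·x̄ = 25.125 − 0.707482·23.375 = 8.587607
ŷ(39) = a + b·39 = 8.587607 + 0.707482·39 = 36.179407

36.18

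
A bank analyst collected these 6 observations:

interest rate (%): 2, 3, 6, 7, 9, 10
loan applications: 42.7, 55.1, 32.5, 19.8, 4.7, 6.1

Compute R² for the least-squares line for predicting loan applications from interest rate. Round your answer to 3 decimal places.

0.890

n = 6, Σx = 37, Σy = 160.9, Σxy = 687.6, Σx² = 279, Σy² = 6366.89
Sxx = Σx² − (Σx)²/n = 279 − 228.166667 = 50.833333
Sxy = Σxy − (Σx)(Σy)/n = 687.6 − 992.216667 = -304.616667
Syy = Σy² − (Σy)²/n = 6366.89 − 4314.801667 = 2052.088333
R² = Sxy²/(Sxx·Syy) = (-304.616667)²/(50.833333·2052.088333) = 0.889534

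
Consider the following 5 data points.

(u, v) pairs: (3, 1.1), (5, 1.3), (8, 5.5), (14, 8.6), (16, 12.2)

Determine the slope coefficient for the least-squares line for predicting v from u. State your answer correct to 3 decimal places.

n = 5, Σx = 46, Σy = 28.7, Σxy = 369.4, Σx² = 550
Sxx = Σx² − (Σx)²/n = 550 − 423.2 = 126.8
Sxy = Σxy − (Σx)(Σy)/n = 369.4 − 264.04 = 105.36
b = Sxy/Sxx = 105.36/126.8 = 0.830915

0.831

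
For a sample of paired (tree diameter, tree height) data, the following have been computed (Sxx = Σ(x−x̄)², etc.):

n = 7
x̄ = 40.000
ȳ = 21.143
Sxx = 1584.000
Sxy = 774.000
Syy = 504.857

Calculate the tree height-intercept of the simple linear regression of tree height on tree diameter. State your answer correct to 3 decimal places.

b = Sxy/Sxx = 774/1584 = 0.488636
a = ȳ − b·x̄ = 21.143 − 0.488636·40 = 1.597545

1.598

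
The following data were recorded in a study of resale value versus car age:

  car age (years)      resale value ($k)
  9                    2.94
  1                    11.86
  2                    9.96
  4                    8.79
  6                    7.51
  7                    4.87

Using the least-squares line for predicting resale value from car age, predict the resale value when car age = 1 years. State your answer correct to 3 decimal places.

11.702

n = 6, Σx = 29, Σy = 45.93, Σxy = 172.55, Σx² = 187
Sxx = Σx² − (Σx)²/n = 187 − 140.166667 = 46.833333
Sxy = Σxy − (Σx)(Σy)/n = 172.55 − 221.995 = -49.445
b = Sxy/Sxx = -49.445/46.833333 = -1.055765
a = ȳ − b·x̄ = 7.655 − (-1.055765)·4.833333 = 12.757865
ŷ(1) = a + b·1 = 12.757865 + (-1.055765)·1 = 11.702100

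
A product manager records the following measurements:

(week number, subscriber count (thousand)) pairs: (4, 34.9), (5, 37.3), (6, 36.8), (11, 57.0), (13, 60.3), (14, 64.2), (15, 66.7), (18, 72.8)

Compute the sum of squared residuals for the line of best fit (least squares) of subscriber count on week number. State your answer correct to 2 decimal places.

n = 8, Σx = 86, Σy = 430, Σxy = 5167.5, Σx² = 1112, Σy² = 24719
Sxx = Σx² − (Σx)²/n = 1112 − 924.5 = 187.5
Sxy = Σxy − (Σx)(Σy)/n = 5167.5 − 4622.5 = 545
Syy = Σy² − (Σy)²/n = 24719 − 23112.5 = 1606.5
b = Sxy/Sxx = 545/187.5 = 2.906667
SSE = Syy − b·Sxy = 1606.5 − 2.906667·545 = 22.366667

22.37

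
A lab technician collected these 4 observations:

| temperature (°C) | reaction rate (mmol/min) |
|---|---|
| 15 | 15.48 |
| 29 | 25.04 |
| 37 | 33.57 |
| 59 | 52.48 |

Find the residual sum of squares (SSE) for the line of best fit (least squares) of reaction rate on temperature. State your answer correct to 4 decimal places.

n = 4, Σx = 140, Σy = 126.57, Σxy = 5296.77, Σx² = 5916, Σy² = 4747.7273
Sxx = Σx² − (Σx)²/n = 5916 − 4900 = 1016
Sxy = Σxy − (Σx)(Σy)/n = 5296.77 − 4429.95 = 866.82
Syy = Σy² − (Σy)²/n = 4747.7273 − 4004.991225 = 742.736075
b = Sxy/Sxx = 866.82/1016 = 0.853169
SSE = Syy − b·Sxy = 742.736075 − 0.853169·866.82 = 3.191870

3.1919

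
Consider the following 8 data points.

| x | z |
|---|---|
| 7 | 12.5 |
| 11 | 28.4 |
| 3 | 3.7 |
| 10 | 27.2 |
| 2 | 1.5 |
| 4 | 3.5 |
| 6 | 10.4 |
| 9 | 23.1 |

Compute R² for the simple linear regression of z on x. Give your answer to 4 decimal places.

0.9660

n = 8, Σx = 52, Σy = 110.3, Σxy = 970.3, Σx² = 416, Σy² = 2372.61
Sxx = Σx² − (Σx)²/n = 416 − 338 = 78
Sxy = Σxy − (Σx)(Σy)/n = 970.3 − 716.95 = 253.35
Syy = Σy² − (Σy)²/n = 2372.61 − 1520.76125 = 851.84875
R² = Sxy²/(Sxx·Syy) = (253.35)²/(78·851.84875) = 0.966017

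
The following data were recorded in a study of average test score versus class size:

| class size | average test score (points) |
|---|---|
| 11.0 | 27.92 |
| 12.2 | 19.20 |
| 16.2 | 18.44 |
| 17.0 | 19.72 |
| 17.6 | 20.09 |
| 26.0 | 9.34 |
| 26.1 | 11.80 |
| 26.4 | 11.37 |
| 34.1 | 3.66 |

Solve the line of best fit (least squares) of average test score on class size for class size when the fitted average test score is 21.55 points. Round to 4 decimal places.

n = 9, Σx = 186.6, Σy = 141.54, Σxy = 2504.706, Σx² = 4348.02
Sxx = Σx² − (Σx)²/n = 4348.02 − 3868.84 = 479.18
Sxy = Σxy − (Σx)(Σy)/n = 2504.706 − 2934.596 = -429.89
b = Sxy/Sxx = -429.89/479.18 = -0.897137
a = ȳ − b·x̄ = 15.726667 − (-0.897137)·20.733333 = 34.327302
Set a + b·x = 21.55: x = (21.55 − 34.327302) / (-0.897137) = 14.242313

14.2423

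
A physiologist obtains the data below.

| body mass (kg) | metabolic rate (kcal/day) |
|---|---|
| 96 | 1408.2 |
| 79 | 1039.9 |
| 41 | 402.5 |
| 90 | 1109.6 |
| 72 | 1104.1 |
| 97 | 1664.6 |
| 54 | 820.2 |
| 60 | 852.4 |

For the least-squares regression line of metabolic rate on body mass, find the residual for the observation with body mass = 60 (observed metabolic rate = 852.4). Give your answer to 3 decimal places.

37.720

n = 8, Σx = 589, Σy = 8401.5, Σxy = 670102, Σx² = 46347
Sxx = Σx² − (Σx)²/n = 46347 − 43365.125 = 2981.875
Sxy = Σxy − (Σx)(Σy)/n = 670102 − 618560.4375 = 51541.5625
b = Sxy/Sxx = 51541.5625/2981.875 = 17.284951
a = ȳ − b·x̄ = 1050.1875 − 17.284951·73.625 = -222.416999
ŷ(60) = -222.416999 + 17.284951·60 = 814.680046
residual = y − ŷ = 852.4 − 814.680046 = 37.719954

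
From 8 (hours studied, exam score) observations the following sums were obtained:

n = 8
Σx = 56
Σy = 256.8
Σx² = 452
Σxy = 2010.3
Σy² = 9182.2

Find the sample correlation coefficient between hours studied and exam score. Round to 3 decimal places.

Sxx = Σx² − (Σx)²/n = 452 − 392 = 60
Sxy = Σxy − (Σx)(Σy)/n = 2010.3 − 1797.6 = 212.7
Syy = Σy² − (Σy)²/n = 9182.2 − 8243.28 = 938.92
r = Sxy/√(Sxx·Syy) = 212.7/√(56335.2) = 212.7/237.350374 = 0.896144

0.896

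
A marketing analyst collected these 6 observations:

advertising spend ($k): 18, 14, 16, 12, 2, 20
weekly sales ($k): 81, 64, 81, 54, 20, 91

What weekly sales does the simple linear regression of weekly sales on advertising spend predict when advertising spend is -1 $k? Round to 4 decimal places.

n = 6, Σx = 82, Σy = 391, Σxy = 6158, Σx² = 1324
Sxx = Σx² − (Σx)²/n = 1324 − 1120.666667 = 203.333333
Sxy = Σxy − (Σx)(Σy)/n = 6158 − 5343.666667 = 814.333333
b = Sxy/Sxx = 814.333333/203.333333 = 4.004918
a = ȳ − b·x̄ = 65.166667 − 4.004918·13.666667 = 10.432787
ŷ(-1) = a + b·-1 = 10.432787 + 4.004918·(-1) = 6.427869

6.4279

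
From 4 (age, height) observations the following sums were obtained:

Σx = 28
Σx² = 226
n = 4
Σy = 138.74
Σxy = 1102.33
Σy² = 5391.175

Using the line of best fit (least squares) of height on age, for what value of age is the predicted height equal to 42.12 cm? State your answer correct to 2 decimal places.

8.70

Sxx = Σx² − (Σx)²/n = 226 − 196 = 30
Sxy = Σxy − (Σx)(Σy)/n = 1102.33 − 971.18 = 131.15
b = Sxy/Sxx = 131.15/30 = 4.371667
a = ȳ − b·x̄ = 34.685 − 4.371667·7 = 4.083333
Set a + b·x = 42.12: x = (42.12 − 4.083333) / 4.371667 = 8.700724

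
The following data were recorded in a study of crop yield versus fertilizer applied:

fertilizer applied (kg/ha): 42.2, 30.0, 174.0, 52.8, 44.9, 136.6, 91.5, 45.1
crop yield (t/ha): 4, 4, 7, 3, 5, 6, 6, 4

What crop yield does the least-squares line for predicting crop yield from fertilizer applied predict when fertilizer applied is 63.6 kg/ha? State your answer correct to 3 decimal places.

n = 8, Σx = 617.1, Σy = 39, Σxy = 3438.7, Σx² = 66826.51
Sxx = Σx² − (Σx)²/n = 66826.51 − 47601.55125 = 19224.95875
Sxy = Σxy − (Σx)(Σy)/n = 3438.7 − 3008.3625 = 430.3375
b = Sxy/Sxx = 430.3375/19224.95875 = 0.022384
a = ȳ − b·x̄ = 4.875 − 0.022384·77.1375 = 3.148330
ŷ(63.6) = a + b·63.6 = 3.148330 + 0.022384·63.6 = 4.571972

4.572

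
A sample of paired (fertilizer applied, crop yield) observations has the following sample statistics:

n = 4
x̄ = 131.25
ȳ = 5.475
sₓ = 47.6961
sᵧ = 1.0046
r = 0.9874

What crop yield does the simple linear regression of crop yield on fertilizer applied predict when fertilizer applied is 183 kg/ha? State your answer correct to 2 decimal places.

6.55

b = r · sᵧ/sₓ = 0.9874 · 1.0046/47.6961 = 0.020797
a = ȳ − b·x̄ = 5.475 − 0.020797·131.25 = 2.745377
ŷ(183) = a + b·183 = 2.745377 + 0.020797·183 = 6.551252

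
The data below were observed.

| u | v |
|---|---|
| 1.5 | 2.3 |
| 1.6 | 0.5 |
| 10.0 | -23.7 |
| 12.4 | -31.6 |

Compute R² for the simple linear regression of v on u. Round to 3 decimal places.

0.998

n = 4, Σx = 25.5, Σy = -52.5, Σxy = -624.59, Σx² = 258.57, Σy² = 1565.79
Sxx = Σx² − (Σx)²/n = 258.57 − 162.5625 = 96.0075
Sxy = Σxy − (Σx)(Σy)/n = -624.59 − (-334.6875) = -289.9025
Syy = Σy² − (Σy)²/n = 1565.79 − 689.0625 = 876.7275
R² = Sxy²/(Sxx·Syy) = (-289.9025)²/(96.0075·876.7275) = 0.998468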